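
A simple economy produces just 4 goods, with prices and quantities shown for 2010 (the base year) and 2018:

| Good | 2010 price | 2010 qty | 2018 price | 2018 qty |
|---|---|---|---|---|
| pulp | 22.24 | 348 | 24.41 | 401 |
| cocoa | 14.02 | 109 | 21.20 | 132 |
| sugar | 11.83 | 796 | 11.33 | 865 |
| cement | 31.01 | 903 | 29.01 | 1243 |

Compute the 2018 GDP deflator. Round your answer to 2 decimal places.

98.15

Nominal GDP 2018 = 24.41·401 + 21.20·132 + 11.33·865 + 29.01·1243 = 58446.69.
Real GDP 2018 (at 2010 prices) = 22.24·401 + 14.02·132 + 11.83·865 + 31.01·1243 = 59547.26.
Deflator = Nominal/Real × 100 = 58446.69/59547.26 × 100 = 98.152.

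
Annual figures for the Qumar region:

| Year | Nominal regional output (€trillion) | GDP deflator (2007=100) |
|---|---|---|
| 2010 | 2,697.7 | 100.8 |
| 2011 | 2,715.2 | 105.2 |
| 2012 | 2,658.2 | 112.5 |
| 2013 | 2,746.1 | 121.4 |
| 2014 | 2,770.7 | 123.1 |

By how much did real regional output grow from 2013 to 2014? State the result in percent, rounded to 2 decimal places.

-0.50%

Real regional output 2013 = 2746.1/1.214 = 2262.03.
Real regional output 2014 = 2770.7/1.231 = 2250.77.
Change = 2250.77/2262.03 − 1 = -0.0050.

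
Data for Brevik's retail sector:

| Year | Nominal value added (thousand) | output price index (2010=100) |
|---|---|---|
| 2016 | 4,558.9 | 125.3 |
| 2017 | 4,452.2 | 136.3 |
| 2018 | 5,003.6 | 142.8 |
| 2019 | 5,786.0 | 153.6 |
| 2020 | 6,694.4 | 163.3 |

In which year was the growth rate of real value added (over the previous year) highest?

2017: real = 4452.2/1.363 = 3266.47; growth vs 2016 (3638.39) = -10.22%.
2018: real = 5003.6/1.428 = 3503.92; growth vs 2017 (3266.47) = 7.27%.
2019: real = 5786.0/1.536 = 3766.93; growth vs 2018 (3503.92) = 7.51%.
2020: real = 6694.4/1.633 = 4099.45; growth vs 2019 (3766.93) = 8.83%.

2020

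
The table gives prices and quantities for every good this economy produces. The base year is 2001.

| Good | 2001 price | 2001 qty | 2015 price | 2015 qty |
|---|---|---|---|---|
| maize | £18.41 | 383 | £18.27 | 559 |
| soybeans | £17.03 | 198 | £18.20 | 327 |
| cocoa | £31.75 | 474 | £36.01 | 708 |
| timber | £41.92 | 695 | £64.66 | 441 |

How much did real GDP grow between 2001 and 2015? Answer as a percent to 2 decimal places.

Real GDP 2001 = Nominal GDP 2001 = 18.41·383 + 17.03·198 + 31.75·474 + 41.92·695 = 54606.87.
Real GDP 2015 (at 2001 prices) = 18.41·559 + 17.03·327 + 31.75·708 + 41.92·441 = 56825.72.
Real growth = 56825.72/54606.87 − 1 = 0.0406.

4.06%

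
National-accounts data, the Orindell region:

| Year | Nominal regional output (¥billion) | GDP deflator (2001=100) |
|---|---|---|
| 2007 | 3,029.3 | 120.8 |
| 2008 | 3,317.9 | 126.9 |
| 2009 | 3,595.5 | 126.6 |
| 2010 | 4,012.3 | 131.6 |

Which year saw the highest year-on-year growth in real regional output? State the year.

2009

2008: real = 3317.9/1.269 = 2614.58; growth vs 2007 (2507.70) = 4.26%.
2009: real = 3595.5/1.266 = 2840.05; growth vs 2008 (2614.58) = 8.62%.
2010: real = 4012.3/1.316 = 3048.86; growth vs 2009 (2840.05) = 7.35%.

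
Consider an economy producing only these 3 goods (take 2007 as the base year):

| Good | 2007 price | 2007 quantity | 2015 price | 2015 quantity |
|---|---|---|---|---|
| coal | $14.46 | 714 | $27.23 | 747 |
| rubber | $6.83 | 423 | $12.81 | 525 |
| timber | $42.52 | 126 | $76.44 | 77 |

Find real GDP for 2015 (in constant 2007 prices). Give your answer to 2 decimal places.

$17661.41

Real GDP 2015 = Σ (p_2007 × q_2015) = 14.46·747 + 6.83·525 + 42.52·77 = 17661.41.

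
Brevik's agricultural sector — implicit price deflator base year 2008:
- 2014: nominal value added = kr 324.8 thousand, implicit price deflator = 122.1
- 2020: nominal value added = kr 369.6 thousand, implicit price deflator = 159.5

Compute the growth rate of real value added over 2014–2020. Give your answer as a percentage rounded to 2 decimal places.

-12.89%

Deflate each year: 2014 → 324.8/1.221 = 266.01; 2020 → 369.6/1.595 = 231.72.
So real value added changed by 231.72/266.01 − 1 = -0.1289, i.e. -12.89%.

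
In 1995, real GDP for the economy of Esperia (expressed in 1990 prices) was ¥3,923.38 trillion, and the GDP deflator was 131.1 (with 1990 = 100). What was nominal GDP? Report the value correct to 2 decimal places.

Nominal GDP = Real × (GDP deflator/100) = 3923.38 × 1.311 = 5143.55.

¥5,143.55 trillion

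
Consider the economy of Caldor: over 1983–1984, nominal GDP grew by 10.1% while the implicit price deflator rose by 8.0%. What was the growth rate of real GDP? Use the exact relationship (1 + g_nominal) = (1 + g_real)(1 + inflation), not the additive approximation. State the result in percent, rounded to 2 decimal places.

1.94%

(1 + g_nom) = (1 + g_real)(1 + π), so g_real = 1.1010 / 1.0800 − 1 = 0.01944.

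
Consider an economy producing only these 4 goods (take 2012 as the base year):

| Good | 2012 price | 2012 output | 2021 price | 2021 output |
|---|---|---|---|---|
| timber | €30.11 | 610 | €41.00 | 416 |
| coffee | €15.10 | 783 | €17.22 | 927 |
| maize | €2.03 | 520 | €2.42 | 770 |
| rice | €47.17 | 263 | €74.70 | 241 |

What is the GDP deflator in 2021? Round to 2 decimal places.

Nominal GDP 2021 = 41.00·416 + 17.22·927 + 2.42·770 + 74.70·241 = 52885.04.
Real GDP 2021 (at 2012 prices) = 30.11·416 + 15.10·927 + 2.03·770 + 47.17·241 = 39454.53.
Deflator = Nominal/Real × 100 = 52885.04/39454.53 × 100 = 134.040.

134.04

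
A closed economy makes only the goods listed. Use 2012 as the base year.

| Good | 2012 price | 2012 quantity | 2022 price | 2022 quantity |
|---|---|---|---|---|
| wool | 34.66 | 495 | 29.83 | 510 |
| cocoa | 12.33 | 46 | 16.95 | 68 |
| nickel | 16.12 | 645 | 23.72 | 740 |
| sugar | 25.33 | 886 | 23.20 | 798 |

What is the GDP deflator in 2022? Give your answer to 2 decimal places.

Nominal GDP 2022 = 29.83·510 + 16.95·68 + 23.72·740 + 23.20·798 = 52432.30.
Real GDP 2022 (at 2012 prices) = 34.66·510 + 12.33·68 + 16.12·740 + 25.33·798 = 50657.18.
Deflator = Nominal/Real × 100 = 52432.30/50657.18 × 100 = 103.504.

103.50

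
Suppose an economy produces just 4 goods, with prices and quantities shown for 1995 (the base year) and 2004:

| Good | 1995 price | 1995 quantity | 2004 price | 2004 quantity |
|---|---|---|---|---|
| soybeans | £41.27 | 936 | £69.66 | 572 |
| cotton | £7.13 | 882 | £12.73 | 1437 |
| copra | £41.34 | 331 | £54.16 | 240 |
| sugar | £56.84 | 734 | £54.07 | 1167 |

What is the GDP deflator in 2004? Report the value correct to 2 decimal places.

Nominal GDP 2004 = 69.66·572 + 12.73·1437 + 54.16·240 + 54.07·1167 = 134236.62.
Real GDP 2004 (at 1995 prices) = 41.27·572 + 7.13·1437 + 41.34·240 + 56.84·1167 = 110106.13.
Deflator = Nominal/Real × 100 = 134236.62/110106.13 × 100 = 121.916.

121.92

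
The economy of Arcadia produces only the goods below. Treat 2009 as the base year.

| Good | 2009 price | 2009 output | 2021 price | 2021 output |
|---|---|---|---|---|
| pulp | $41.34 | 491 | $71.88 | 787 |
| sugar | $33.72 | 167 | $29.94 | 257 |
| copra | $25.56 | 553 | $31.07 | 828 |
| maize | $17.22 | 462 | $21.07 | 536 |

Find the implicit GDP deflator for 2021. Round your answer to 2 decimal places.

Nominal GDP 2021 = 71.88·787 + 29.94·257 + 31.07·828 + 21.07·536 = 101283.62.
Real GDP 2021 (at 2009 prices) = 41.34·787 + 33.72·257 + 25.56·828 + 17.22·536 = 71594.22.
Deflator = Nominal/Real × 100 = 101283.62/71594.22 × 100 = 141.469.

141.47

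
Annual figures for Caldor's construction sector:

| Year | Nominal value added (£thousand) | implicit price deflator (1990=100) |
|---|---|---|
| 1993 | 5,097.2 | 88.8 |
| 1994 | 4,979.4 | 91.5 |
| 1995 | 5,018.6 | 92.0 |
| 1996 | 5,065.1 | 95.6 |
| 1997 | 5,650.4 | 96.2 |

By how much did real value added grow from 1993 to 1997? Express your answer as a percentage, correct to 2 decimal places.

Real value added 1993 = 5097.2/0.888 = 5740.09.
Real value added 1997 = 5650.4/0.962 = 5873.60.
Change = 5873.60/5740.09 − 1 = 0.0233.

2.33%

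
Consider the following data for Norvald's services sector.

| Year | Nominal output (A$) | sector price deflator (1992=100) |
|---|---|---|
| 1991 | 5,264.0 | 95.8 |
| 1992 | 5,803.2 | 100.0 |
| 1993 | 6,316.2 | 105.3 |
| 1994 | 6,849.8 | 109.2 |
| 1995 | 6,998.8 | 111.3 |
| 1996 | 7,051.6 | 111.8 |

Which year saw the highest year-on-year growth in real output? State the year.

1992

1992: real = 5803.2/1.000 = 5803.20; growth vs 1991 (5494.78) = 5.61%.
1993: real = 6316.2/1.053 = 5998.29; growth vs 1992 (5803.20) = 3.36%.
1994: real = 6849.8/1.092 = 6272.71; growth vs 1993 (5998.29) = 4.57%.
1995: real = 6998.8/1.113 = 6288.23; growth vs 1994 (6272.71) = 0.25%.
1996: real = 7051.6/1.118 = 6307.33; growth vs 1995 (6288.23) = 0.30%.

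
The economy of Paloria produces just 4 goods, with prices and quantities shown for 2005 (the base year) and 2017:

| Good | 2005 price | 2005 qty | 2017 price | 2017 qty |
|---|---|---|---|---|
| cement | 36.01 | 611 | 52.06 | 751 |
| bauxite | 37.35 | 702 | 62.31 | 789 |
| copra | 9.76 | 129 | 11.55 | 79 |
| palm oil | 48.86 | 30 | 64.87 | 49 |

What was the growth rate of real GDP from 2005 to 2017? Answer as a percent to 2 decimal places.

17.14%

Real GDP 2005 = Nominal GDP 2005 = 36.01·611 + 37.35·702 + 9.76·129 + 48.86·30 = 50946.65.
Real GDP 2017 (at 2005 prices) = 36.01·751 + 37.35·789 + 9.76·79 + 48.86·49 = 59677.84.
Real growth = 59677.84/50946.65 − 1 = 0.1714.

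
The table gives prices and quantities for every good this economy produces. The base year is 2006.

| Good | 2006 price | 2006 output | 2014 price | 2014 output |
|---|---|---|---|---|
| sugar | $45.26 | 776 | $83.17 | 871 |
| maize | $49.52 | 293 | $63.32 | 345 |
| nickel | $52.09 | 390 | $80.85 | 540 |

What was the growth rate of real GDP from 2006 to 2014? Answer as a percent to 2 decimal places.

Real GDP 2006 = Nominal GDP 2006 = 45.26·776 + 49.52·293 + 52.09·390 = 69946.22.
Real GDP 2014 (at 2006 prices) = 45.26·871 + 49.52·345 + 52.09·540 = 84634.46.
Real growth = 84634.46/69946.22 − 1 = 0.2100.

21.00%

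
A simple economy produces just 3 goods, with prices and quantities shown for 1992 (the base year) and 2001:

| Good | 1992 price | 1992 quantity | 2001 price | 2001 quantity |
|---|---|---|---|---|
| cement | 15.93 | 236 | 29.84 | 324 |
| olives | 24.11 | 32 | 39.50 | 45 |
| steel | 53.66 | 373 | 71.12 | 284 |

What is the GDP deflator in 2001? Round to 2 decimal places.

Nominal GDP 2001 = 29.84·324 + 39.50·45 + 71.12·284 = 31643.74.
Real GDP 2001 (at 1992 prices) = 15.93·324 + 24.11·45 + 53.66·284 = 21485.71.
Deflator = Nominal/Real × 100 = 31643.74/21485.71 × 100 = 147.278.

147.28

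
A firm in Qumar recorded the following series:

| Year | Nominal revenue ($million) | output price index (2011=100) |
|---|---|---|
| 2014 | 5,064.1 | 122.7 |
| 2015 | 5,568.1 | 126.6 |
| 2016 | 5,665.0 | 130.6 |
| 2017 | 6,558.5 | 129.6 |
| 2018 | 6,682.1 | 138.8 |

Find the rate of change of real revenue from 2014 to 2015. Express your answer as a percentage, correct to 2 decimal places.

Real revenue 2014 = 5064.1/1.227 = 4127.22.
Real revenue 2015 = 5568.1/1.266 = 4398.18.
Change = 4398.18/4127.22 − 1 = 0.0657.

6.57%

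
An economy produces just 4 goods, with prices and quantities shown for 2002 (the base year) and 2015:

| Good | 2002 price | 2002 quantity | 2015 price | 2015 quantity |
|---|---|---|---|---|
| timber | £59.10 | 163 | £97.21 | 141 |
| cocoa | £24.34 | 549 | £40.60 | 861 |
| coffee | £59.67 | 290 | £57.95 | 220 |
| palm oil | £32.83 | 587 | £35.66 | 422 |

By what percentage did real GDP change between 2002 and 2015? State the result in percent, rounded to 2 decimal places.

Real GDP 2002 = Nominal GDP 2002 = 59.10·163 + 24.34·549 + 59.67·290 + 32.83·587 = 59571.47.
Real GDP 2015 (at 2002 prices) = 59.10·141 + 24.34·861 + 59.67·220 + 32.83·422 = 56271.50.
Real growth = 56271.50/59571.47 − 1 = -0.0554.

-5.54%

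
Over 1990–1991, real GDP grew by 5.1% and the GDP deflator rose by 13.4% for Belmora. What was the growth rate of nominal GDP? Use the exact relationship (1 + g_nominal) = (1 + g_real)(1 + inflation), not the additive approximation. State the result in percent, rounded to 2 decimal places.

19.18%

(1 + g_nom) = (1 + g_real)(1 + π) = 1.0510 × 1.1340 = 1.19183.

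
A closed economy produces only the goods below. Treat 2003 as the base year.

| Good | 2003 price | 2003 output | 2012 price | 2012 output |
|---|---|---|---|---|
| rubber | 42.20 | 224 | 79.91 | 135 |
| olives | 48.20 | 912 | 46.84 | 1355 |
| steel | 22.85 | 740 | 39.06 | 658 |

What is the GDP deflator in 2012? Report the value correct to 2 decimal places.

Nominal GDP 2012 = 79.91·135 + 46.84·1355 + 39.06·658 = 99957.53.
Real GDP 2012 (at 2003 prices) = 42.20·135 + 48.20·1355 + 22.85·658 = 86043.30.
Deflator = Nominal/Real × 100 = 99957.53/86043.30 × 100 = 116.171.

116.17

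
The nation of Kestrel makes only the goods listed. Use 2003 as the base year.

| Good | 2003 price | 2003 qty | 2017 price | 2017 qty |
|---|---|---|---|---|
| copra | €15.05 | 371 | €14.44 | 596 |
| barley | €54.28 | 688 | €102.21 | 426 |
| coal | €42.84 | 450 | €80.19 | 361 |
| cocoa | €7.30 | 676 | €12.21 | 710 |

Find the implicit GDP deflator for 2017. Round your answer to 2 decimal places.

Nominal GDP 2017 = 14.44·596 + 102.21·426 + 80.19·361 + 12.21·710 = 89765.39.
Real GDP 2017 (at 2003 prices) = 15.05·596 + 54.28·426 + 42.84·361 + 7.30·710 = 52741.32.
Deflator = Nominal/Real × 100 = 89765.39/52741.32 × 100 = 170.199.

170.20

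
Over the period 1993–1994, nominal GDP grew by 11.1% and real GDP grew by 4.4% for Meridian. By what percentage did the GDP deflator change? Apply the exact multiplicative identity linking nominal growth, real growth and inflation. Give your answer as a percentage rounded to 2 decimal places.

(1 + g_nom) = (1 + g_real)(1 + π), so π = 1.1110 / 1.0440 − 1 = 0.06418.

6.42%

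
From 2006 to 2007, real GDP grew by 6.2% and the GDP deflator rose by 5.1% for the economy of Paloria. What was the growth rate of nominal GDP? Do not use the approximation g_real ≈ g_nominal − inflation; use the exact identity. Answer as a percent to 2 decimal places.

11.62%

(1 + g_nom) = (1 + g_real)(1 + π) = 1.0620 × 1.0510 = 1.11616.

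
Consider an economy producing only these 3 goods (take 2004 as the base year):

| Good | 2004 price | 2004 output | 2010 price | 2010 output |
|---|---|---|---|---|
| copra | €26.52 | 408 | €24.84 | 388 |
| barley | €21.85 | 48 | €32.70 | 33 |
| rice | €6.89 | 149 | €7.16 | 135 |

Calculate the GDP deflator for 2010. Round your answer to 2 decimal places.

97.84

Nominal GDP 2010 = 24.84·388 + 32.70·33 + 7.16·135 = 11683.62.
Real GDP 2010 (at 2004 prices) = 26.52·388 + 21.85·33 + 6.89·135 = 11940.96.
Deflator = Nominal/Real × 100 = 11683.62/11940.96 × 100 = 97.845.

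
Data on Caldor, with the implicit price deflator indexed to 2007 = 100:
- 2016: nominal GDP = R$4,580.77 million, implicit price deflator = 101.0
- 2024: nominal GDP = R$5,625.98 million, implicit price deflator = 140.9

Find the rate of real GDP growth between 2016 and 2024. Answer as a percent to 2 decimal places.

Deflate each year: 2016 → 4580.77/1.010 = 4535.42; 2024 → 5625.98/1.409 = 3992.89.
So real GDP changed by 3992.89/4535.42 − 1 = -0.1196, i.e. -11.96%.

-11.96%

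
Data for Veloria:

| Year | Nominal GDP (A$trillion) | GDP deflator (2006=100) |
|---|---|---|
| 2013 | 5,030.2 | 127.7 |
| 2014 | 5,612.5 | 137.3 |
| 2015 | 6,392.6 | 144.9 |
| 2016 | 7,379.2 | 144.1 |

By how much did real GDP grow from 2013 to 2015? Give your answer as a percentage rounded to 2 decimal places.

12.00%

Real GDP 2013 = 5030.2/1.277 = 3939.08.
Real GDP 2015 = 6392.6/1.449 = 4411.73.
Change = 4411.73/3939.08 − 1 = 0.1200.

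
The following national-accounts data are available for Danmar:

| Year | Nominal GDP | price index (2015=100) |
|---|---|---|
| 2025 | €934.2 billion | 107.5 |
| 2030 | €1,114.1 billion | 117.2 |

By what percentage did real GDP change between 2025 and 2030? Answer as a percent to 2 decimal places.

9.39%

Deflate each year: 2025 → 934.2/1.075 = 869.02; 2030 → 1114.1/1.172 = 950.60.
So real GDP changed by 950.60/869.02 − 1 = 0.0939, i.e. 9.39%.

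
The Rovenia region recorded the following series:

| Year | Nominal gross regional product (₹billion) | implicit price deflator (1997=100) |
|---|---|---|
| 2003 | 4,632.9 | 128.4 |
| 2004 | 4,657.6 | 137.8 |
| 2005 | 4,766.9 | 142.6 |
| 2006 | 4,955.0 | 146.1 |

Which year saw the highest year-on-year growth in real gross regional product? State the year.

2004: real = 4657.6/1.378 = 3379.97; growth vs 2003 (3608.18) = -6.32%.
2005: real = 4766.9/1.426 = 3342.85; growth vs 2004 (3379.97) = -1.10%.
2006: real = 4955.0/1.461 = 3391.51; growth vs 2005 (3342.85) = 1.46%.

2006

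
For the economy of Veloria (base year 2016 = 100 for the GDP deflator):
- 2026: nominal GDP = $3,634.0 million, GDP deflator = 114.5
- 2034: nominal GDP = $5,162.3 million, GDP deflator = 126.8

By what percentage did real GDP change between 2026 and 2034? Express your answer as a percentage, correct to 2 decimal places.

Real GDP 2026 = 3634.0 / 1.145 = 3173.80.
Real GDP 2034 = 5162.3 / 1.268 = 4071.21.
Real growth = 4071.21 / 3173.80 − 1 = 0.2828.

28.28%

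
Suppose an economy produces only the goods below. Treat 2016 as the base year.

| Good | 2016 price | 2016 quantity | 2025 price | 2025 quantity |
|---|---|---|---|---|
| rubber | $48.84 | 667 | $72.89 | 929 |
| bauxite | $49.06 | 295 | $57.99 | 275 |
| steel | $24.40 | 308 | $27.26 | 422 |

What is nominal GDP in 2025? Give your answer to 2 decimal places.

Nominal GDP 2025 = Σ (p_2025 × q_2025) = 72.89·929 + 57.99·275 + 27.26·422 = 95165.78.

$95165.78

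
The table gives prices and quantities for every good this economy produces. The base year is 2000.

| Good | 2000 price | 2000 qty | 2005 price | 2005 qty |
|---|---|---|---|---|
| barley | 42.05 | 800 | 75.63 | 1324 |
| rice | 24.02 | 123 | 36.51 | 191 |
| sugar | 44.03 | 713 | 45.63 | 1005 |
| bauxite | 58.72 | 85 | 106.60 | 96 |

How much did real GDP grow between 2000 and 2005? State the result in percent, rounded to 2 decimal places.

Real GDP 2000 = Nominal GDP 2000 = 42.05·800 + 24.02·123 + 44.03·713 + 58.72·85 = 72979.05.
Real GDP 2005 (at 2000 prices) = 42.05·1324 + 24.02·191 + 44.03·1005 + 58.72·96 = 110149.29.
Real growth = 110149.29/72979.05 − 1 = 0.5093.

50.93%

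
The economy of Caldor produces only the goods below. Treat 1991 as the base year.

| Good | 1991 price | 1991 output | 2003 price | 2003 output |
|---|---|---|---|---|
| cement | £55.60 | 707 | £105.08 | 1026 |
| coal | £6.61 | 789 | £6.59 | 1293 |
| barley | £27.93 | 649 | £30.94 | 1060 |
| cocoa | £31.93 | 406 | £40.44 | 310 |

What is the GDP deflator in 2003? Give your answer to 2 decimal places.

Nominal GDP 2003 = 105.08·1026 + 6.59·1293 + 30.94·1060 + 40.44·310 = 161665.75.
Real GDP 2003 (at 1991 prices) = 55.60·1026 + 6.61·1293 + 27.93·1060 + 31.93·310 = 105096.43.
Deflator = Nominal/Real × 100 = 161665.75/105096.43 × 100 = 153.826.

153.83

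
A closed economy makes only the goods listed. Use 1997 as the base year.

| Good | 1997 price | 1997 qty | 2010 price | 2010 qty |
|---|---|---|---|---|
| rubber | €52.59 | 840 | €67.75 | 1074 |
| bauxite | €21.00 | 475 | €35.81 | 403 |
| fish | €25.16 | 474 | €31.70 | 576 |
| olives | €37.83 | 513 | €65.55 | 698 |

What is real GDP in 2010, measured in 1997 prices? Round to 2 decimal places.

Real GDP 2010 = Σ (p_1997 × q_2010) = 52.59·1074 + 21.00·403 + 25.16·576 + 37.83·698 = 105842.16.

€105842.16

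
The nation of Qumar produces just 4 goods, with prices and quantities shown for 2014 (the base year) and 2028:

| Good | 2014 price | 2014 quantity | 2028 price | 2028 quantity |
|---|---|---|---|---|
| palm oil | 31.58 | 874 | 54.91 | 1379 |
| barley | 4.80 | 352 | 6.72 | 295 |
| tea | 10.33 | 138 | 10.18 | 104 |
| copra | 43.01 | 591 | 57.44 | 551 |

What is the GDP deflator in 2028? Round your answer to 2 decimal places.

158.32

Nominal GDP 2028 = 54.91·1379 + 6.72·295 + 10.18·104 + 57.44·551 = 110411.45.
Real GDP 2028 (at 2014 prices) = 31.58·1379 + 4.80·295 + 10.33·104 + 43.01·551 = 69737.65.
Deflator = Nominal/Real × 100 = 110411.45/69737.65 × 100 = 158.324.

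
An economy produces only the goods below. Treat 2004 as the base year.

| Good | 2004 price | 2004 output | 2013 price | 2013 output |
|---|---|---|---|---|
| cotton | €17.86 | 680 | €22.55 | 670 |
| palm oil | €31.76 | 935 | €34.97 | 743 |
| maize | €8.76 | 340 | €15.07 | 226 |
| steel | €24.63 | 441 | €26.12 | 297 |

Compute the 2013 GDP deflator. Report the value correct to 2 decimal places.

116.49

Nominal GDP 2013 = 22.55·670 + 34.97·743 + 15.07·226 + 26.12·297 = 52254.67.
Real GDP 2013 (at 2004 prices) = 17.86·670 + 31.76·743 + 8.76·226 + 24.63·297 = 44858.75.
Deflator = Nominal/Real × 100 = 52254.67/44858.75 × 100 = 116.487.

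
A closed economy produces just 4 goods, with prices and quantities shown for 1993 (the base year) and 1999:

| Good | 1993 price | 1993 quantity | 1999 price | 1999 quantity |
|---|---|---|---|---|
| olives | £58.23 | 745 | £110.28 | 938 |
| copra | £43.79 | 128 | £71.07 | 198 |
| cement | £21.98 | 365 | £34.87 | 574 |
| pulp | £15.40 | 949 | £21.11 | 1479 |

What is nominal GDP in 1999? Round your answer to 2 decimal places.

Nominal GDP 1999 = Σ (p_1999 × q_1999) = 110.28·938 + 71.07·198 + 34.87·574 + 21.11·1479 = 168751.57.

£168751.57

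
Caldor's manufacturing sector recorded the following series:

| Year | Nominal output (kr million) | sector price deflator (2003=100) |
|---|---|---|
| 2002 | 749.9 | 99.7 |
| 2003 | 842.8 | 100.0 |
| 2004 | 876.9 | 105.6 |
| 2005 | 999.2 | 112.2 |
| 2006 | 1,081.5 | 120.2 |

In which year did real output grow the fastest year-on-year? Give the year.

2003: real = 842.8/1.000 = 842.80; growth vs 2002 (752.16) = 12.05%.
2004: real = 876.9/1.056 = 830.40; growth vs 2003 (842.80) = -1.47%.
2005: real = 999.2/1.122 = 890.55; growth vs 2004 (830.40) = 7.24%.
2006: real = 1081.5/1.202 = 899.75; growth vs 2005 (890.55) = 1.03%.

2003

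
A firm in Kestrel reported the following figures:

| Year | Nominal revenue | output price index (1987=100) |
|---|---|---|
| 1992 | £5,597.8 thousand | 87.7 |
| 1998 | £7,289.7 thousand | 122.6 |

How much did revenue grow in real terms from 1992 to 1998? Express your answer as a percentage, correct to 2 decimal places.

Deflate each year: 1992 → 5597.8/0.877 = 6382.90; 1998 → 7289.7/1.226 = 5945.92.
So real revenue changed by 5945.92/6382.90 − 1 = -0.0685, i.e. -6.85%.

-6.85%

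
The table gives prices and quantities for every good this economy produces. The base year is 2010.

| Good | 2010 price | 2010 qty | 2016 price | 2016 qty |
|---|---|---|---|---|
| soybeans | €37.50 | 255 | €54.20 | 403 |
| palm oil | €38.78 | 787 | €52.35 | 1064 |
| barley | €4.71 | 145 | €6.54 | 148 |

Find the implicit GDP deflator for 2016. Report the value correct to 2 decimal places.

Nominal GDP 2016 = 54.20·403 + 52.35·1064 + 6.54·148 = 78510.92.
Real GDP 2016 (at 2010 prices) = 37.50·403 + 38.78·1064 + 4.71·148 = 57071.50.
Deflator = Nominal/Real × 100 = 78510.92/57071.50 × 100 = 137.566.

137.57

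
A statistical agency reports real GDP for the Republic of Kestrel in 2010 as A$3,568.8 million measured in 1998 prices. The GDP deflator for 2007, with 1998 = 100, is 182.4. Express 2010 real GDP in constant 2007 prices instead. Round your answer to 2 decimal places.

A$6,509.49 million

Real GDP in 2007 prices = Real GDP in 1998 prices × (P_2007/P_1998) = 3568.8 × 1.824 = 6509.49.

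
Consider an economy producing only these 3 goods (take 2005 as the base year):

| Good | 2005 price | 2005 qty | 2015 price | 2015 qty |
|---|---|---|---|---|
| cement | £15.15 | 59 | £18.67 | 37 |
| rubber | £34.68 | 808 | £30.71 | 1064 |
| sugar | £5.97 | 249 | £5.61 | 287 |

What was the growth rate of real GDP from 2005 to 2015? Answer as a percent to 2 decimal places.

28.85%

Real GDP 2005 = Nominal GDP 2005 = 15.15·59 + 34.68·808 + 5.97·249 = 30401.82.
Real GDP 2015 (at 2005 prices) = 15.15·37 + 34.68·1064 + 5.97·287 = 39173.46.
Real growth = 39173.46/30401.82 − 1 = 0.2885.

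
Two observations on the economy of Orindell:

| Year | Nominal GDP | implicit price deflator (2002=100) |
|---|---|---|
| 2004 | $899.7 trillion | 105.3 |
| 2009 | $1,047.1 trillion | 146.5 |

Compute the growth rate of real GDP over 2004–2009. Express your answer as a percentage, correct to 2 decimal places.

-16.35%

Real GDP 2004 = 899.7 / 1.053 = 854.42.
Real GDP 2009 = 1047.1 / 1.465 = 714.74.
Real growth = 714.74 / 854.42 − 1 = -0.1635.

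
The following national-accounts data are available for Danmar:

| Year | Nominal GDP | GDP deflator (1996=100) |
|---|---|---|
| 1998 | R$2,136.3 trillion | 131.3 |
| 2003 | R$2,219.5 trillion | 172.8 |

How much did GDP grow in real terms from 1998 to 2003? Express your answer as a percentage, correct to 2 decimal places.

-21.06%

Real GDP 1998 = 2136.3 / 1.313 = 1627.04.
Real GDP 2003 = 2219.5 / 1.728 = 1284.43.
Real growth = 1284.43 / 1627.04 − 1 = -0.2106.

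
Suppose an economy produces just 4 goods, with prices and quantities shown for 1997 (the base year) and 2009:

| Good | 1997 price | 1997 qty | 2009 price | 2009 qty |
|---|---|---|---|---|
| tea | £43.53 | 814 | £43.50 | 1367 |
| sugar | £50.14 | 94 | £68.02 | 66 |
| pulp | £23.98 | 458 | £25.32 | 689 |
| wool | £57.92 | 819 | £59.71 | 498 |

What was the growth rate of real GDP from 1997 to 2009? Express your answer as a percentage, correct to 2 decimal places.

9.76%

Real GDP 1997 = Nominal GDP 1997 = 43.53·814 + 50.14·94 + 23.98·458 + 57.92·819 = 98565.90.
Real GDP 2009 (at 1997 prices) = 43.53·1367 + 50.14·66 + 23.98·689 + 57.92·498 = 108181.13.
Real growth = 108181.13/98565.90 − 1 = 0.0976.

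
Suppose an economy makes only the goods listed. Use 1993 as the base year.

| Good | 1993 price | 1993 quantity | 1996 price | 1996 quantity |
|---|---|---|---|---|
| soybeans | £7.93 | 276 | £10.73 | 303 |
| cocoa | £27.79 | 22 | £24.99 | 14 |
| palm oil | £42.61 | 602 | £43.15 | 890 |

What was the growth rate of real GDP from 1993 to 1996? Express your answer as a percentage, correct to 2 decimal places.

43.10%

Real GDP 1993 = Nominal GDP 1993 = 7.93·276 + 27.79·22 + 42.61·602 = 28451.28.
Real GDP 1996 (at 1993 prices) = 7.93·303 + 27.79·14 + 42.61·890 = 40714.75.
Real growth = 40714.75/28451.28 − 1 = 0.4310.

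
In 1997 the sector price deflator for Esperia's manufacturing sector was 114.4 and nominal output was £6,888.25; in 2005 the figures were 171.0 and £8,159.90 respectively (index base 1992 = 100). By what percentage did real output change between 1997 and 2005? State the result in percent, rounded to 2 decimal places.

Real output 1997 = 6888.25 / 1.144 = 6021.20.
Real output 2005 = 8159.90 / 1.710 = 4771.87.
Real growth = 4771.87 / 6021.20 − 1 = -0.2075.

-20.75%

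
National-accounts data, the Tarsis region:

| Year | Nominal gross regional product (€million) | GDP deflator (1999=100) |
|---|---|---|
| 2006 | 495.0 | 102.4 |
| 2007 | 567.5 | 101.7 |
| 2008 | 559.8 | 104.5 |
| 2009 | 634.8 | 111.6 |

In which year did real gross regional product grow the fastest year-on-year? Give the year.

2007

2007: real = 567.5/1.017 = 558.01; growth vs 2006 (483.40) = 15.43%.
2008: real = 559.8/1.045 = 535.69; growth vs 2007 (558.01) = -4.00%.
2009: real = 634.8/1.116 = 568.82; growth vs 2008 (535.69) = 6.18%.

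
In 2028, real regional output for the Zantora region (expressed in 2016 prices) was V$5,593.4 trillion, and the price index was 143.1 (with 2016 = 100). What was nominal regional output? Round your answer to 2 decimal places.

Nominal regional output = Real × (price index/100) = 5593.4 × 1.431 = 8004.16.

V$8,004.16 trillion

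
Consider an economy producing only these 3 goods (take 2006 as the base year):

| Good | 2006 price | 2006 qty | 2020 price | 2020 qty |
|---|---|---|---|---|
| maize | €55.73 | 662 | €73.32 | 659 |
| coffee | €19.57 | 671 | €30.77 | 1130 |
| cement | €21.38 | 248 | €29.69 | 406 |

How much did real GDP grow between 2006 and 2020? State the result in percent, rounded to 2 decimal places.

22.04%

Real GDP 2006 = Nominal GDP 2006 = 55.73·662 + 19.57·671 + 21.38·248 = 55326.97.
Real GDP 2020 (at 2006 prices) = 55.73·659 + 19.57·1130 + 21.38·406 = 67520.45.
Real growth = 67520.45/55326.97 − 1 = 0.2204.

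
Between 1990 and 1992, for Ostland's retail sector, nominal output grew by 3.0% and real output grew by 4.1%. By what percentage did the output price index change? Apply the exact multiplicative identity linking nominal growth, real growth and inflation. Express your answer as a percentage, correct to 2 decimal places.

-1.06%

(1 + g_nom) = (1 + g_real)(1 + π), so π = 1.0300 / 1.0410 − 1 = -0.01057.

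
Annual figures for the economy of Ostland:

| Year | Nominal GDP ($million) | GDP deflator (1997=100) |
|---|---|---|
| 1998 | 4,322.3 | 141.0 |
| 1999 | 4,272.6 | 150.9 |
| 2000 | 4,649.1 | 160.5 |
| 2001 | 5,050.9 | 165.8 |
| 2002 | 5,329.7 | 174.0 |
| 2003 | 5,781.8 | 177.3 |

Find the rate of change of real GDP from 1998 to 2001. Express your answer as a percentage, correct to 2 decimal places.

-0.62%

Real GDP 1998 = 4322.3/1.410 = 3065.46.
Real GDP 2001 = 5050.9/1.658 = 3046.38.
Change = 3046.38/3065.46 − 1 = -0.0062.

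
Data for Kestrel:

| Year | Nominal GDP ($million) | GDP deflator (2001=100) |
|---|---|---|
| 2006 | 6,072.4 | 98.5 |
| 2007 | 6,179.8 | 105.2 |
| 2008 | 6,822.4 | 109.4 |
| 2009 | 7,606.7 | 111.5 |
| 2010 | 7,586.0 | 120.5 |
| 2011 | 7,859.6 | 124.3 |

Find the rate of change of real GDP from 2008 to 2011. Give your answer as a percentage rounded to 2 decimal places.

Real GDP 2008 = 6822.4/1.094 = 6236.20.
Real GDP 2011 = 7859.6/1.243 = 6323.09.
Change = 6323.09/6236.20 − 1 = 0.0139.

1.39%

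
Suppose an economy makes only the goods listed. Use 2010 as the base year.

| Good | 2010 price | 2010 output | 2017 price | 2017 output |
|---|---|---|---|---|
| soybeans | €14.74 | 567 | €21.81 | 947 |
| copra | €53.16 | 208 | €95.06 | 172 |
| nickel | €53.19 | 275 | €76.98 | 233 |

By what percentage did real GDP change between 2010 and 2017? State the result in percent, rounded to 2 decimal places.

4.27%

Real GDP 2010 = Nominal GDP 2010 = 14.74·567 + 53.16·208 + 53.19·275 = 34042.11.
Real GDP 2017 (at 2010 prices) = 14.74·947 + 53.16·172 + 53.19·233 = 35495.57.
Real growth = 35495.57/34042.11 − 1 = 0.0427.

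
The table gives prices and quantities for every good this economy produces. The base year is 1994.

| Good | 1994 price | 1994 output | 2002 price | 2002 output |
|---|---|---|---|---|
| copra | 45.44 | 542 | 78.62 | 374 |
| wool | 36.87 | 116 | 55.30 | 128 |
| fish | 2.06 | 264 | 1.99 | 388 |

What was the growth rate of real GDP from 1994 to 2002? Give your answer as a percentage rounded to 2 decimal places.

-23.55%

Real GDP 1994 = Nominal GDP 1994 = 45.44·542 + 36.87·116 + 2.06·264 = 29449.24.
Real GDP 2002 (at 1994 prices) = 45.44·374 + 36.87·128 + 2.06·388 = 22513.20.
Real growth = 22513.20/29449.24 − 1 = -0.2355.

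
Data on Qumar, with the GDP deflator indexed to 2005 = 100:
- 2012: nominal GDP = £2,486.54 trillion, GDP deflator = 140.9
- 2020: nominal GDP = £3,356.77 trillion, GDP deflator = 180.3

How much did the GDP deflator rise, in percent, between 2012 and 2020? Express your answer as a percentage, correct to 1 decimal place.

28.0%

Price-level change = 180.3 / 140.9 − 1 = 0.2796.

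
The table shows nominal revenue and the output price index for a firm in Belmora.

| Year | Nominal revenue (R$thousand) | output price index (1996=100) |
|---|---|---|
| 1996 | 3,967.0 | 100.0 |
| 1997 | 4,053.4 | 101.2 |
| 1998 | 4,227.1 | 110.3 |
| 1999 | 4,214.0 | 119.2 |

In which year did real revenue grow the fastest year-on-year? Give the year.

1997: real = 4053.4/1.012 = 4005.34; growth vs 1996 (3967.00) = 0.97%.
1998: real = 4227.1/1.103 = 3832.37; growth vs 1997 (4005.34) = -4.32%.
1999: real = 4214.0/1.192 = 3535.23; growth vs 1998 (3832.37) = -7.75%.

1997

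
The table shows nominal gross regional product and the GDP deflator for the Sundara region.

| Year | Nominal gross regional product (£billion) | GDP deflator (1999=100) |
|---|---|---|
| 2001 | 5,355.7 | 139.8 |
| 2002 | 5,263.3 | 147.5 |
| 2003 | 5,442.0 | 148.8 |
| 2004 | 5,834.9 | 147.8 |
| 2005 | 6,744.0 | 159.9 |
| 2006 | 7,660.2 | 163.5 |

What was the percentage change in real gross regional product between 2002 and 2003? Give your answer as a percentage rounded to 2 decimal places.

2.49%

Real gross regional product 2002 = 5263.3/1.475 = 3568.34.
Real gross regional product 2003 = 5442.0/1.488 = 3657.26.
Change = 3657.26/3568.34 − 1 = 0.0249.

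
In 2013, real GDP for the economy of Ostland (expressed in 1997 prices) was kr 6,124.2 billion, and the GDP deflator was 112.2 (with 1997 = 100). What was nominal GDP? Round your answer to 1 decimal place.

kr 6,871.4 billion

Nominal GDP = Real × (GDP deflator/100) = 6124.2 × 1.122 = 6871.35.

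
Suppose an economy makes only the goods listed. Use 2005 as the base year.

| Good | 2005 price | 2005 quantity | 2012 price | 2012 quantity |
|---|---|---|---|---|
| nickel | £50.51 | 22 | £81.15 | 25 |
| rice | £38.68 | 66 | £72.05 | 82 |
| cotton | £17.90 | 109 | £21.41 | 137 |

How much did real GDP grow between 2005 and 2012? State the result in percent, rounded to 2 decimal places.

Real GDP 2005 = Nominal GDP 2005 = 50.51·22 + 38.68·66 + 17.90·109 = 5615.20.
Real GDP 2012 (at 2005 prices) = 50.51·25 + 38.68·82 + 17.90·137 = 6886.81.
Real growth = 6886.81/5615.20 − 1 = 0.2265.

22.65%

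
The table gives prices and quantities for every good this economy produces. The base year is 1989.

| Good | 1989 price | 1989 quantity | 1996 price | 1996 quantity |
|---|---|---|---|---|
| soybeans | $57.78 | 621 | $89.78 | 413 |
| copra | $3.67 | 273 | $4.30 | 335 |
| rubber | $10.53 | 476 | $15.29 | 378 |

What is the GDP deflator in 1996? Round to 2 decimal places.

152.37

Nominal GDP 1996 = 89.78·413 + 4.30·335 + 15.29·378 = 44299.26.
Real GDP 1996 (at 1989 prices) = 57.78·413 + 3.67·335 + 10.53·378 = 29072.93.
Deflator = Nominal/Real × 100 = 44299.26/29072.93 × 100 = 152.373.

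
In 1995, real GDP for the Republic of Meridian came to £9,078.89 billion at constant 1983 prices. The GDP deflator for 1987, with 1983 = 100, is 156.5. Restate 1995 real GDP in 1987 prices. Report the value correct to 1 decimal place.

£14,208.5 billion

Real GDP in 1987 prices = Real GDP in 1983 prices × (P_1987/P_1983) = 9078.89 × 1.565 = 14208.46.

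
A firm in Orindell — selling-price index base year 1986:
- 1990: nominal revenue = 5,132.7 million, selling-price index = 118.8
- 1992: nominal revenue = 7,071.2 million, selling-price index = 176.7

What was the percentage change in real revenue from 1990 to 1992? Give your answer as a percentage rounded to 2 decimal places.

Deflate each year: 1990 → 5132.7/1.188 = 4320.45; 1992 → 7071.2/1.767 = 4001.81.
So real revenue changed by 4001.81/4320.45 − 1 = -0.0738, i.e. -7.38%.

-7.38%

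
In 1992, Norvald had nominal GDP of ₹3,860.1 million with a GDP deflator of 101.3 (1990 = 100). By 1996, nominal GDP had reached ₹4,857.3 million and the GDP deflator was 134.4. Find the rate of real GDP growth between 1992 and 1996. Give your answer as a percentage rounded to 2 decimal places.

Deflate each year: 1992 → 3860.1/1.013 = 3810.56; 1996 → 4857.3/1.344 = 3614.06.
So real GDP changed by 3614.06/3810.56 − 1 = -0.0516, i.e. -5.16%.

-5.16%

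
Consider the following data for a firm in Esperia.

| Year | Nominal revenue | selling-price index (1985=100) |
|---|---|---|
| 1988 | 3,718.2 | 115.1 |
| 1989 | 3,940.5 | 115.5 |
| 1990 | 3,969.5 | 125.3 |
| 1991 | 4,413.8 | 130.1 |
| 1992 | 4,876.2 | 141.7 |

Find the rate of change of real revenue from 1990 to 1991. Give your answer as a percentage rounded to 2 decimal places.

7.09%

Real revenue 1990 = 3969.5/1.253 = 3168.00.
Real revenue 1991 = 4413.8/1.301 = 3392.62.
Change = 3392.62/3168.00 − 1 = 0.0709.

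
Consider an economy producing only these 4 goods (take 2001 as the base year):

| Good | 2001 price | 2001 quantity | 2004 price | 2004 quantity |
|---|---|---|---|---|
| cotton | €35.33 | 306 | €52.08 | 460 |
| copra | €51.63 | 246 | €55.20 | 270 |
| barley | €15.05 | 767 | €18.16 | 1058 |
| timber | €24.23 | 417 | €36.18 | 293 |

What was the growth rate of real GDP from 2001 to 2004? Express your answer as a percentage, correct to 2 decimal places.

Real GDP 2001 = Nominal GDP 2001 = 35.33·306 + 51.63·246 + 15.05·767 + 24.23·417 = 45159.22.
Real GDP 2004 (at 2001 prices) = 35.33·460 + 51.63·270 + 15.05·1058 + 24.23·293 = 53214.19.
Real growth = 53214.19/45159.22 − 1 = 0.1784.

17.84%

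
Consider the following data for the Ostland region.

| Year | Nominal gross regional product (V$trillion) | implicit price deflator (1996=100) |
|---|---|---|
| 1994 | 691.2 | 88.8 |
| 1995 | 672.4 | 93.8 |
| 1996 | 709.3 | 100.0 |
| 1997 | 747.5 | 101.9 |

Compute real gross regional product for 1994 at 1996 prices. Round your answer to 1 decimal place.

Real gross regional product 1994 = 691.2 / 0.888 = 778.38.

V$778.4 trillion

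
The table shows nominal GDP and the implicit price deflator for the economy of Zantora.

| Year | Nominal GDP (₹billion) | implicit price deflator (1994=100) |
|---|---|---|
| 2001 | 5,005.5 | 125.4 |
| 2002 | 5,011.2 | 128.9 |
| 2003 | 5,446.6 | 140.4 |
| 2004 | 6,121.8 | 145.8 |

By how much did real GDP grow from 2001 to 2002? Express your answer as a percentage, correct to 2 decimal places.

-2.60%

Real GDP 2001 = 5005.5/1.254 = 3991.63.
Real GDP 2002 = 5011.2/1.289 = 3887.66.
Change = 3887.66/3991.63 − 1 = -0.0260.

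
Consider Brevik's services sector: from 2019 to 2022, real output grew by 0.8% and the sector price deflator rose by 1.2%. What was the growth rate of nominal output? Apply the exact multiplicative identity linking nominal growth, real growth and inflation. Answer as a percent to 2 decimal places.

(1 + g_nom) = (1 + g_real)(1 + π) = 1.0080 × 1.0120 = 1.02010.

2.01%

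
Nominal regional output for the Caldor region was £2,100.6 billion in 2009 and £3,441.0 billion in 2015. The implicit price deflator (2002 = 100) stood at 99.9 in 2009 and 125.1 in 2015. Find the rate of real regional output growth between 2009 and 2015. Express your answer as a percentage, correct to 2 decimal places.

30.81%

Deflate each year: 2009 → 2100.6/0.999 = 2102.70; 2015 → 3441.0/1.251 = 2750.60.
So real regional output changed by 2750.60/2102.70 − 1 = 0.3081, i.e. 30.81%.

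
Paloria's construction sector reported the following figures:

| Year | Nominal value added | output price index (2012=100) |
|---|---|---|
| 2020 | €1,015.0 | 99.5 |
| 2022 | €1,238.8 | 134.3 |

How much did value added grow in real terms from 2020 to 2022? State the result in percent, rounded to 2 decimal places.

Real value added 2020 = 1015.0 / 0.995 = 1020.10.
Real value added 2022 = 1238.8 / 1.343 = 922.41.
Real growth = 922.41 / 1020.10 − 1 = -0.0958.

-9.58%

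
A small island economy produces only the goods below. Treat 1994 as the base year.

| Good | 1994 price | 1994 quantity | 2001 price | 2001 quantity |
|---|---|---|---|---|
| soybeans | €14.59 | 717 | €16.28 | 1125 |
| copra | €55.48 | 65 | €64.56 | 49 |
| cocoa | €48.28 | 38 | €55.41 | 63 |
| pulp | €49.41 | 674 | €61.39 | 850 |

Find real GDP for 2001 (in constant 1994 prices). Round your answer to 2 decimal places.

Real GDP 2001 = Σ (p_1994 × q_2001) = 14.59·1125 + 55.48·49 + 48.28·63 + 49.41·850 = 64172.41.

€64172.41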